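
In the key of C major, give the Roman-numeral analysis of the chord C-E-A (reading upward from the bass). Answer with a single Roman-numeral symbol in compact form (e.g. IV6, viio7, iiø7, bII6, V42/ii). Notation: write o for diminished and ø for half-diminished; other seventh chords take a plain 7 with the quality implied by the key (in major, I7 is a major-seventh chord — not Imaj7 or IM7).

vi6

The pitches A-C-E form a minor triad rooted on A.
A is scale degree 6 in C major, and a minor triad on that degree is written vi.
With C in the bass the chord is in first inversion, so the figured bass is 6.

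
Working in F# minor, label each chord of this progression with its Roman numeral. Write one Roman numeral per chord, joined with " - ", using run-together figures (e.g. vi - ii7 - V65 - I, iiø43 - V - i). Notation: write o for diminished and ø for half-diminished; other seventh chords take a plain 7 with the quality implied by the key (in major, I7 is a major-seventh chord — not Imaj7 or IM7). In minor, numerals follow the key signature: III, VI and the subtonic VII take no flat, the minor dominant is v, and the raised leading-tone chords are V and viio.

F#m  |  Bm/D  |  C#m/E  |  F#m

i - iv6 - v6 - i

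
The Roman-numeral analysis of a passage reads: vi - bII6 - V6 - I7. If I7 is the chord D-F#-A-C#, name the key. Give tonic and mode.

D major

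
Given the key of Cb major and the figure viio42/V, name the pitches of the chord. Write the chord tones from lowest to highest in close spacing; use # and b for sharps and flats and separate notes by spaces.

Ebb F Ab Cb

The slash marks an applied leading-tone chord: viio of V. In Cb major, V is Gb, so the leading tone to it is F, a half step below.
Building a fully diminished seventh chord on F gives F-Ab-Cb-Ebb.
With the 42 figure the chord is in third inversion; from the bass Ebb upward in close position it reads Ebb-F-Ab-Cb.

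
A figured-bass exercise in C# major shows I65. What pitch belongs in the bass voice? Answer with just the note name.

I in C# major has root C#; the chord is C#-E#-G#-B#.
The figure 65 means first inversion — the third is in the bass.

E#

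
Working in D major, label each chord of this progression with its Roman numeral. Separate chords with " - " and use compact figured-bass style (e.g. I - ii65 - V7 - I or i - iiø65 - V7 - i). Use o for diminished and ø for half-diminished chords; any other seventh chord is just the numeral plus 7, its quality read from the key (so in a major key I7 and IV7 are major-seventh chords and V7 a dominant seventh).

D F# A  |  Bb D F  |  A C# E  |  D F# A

I - bVI - V - I

D-F#-A has root D, degree 1 in D major, so I.
Bb-D-F: major triad on Bb — chromatic; bVI (borrowed from the parallel minor).
A-C#-E has root A, degree 5 in D major, so V.
D-F#-A: major triad on D = scale degree 1 → I.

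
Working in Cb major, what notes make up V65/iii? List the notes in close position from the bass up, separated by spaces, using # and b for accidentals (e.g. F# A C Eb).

D F Ab Bb

The slash means an applied dominant: we want the dominant of iii. In Cb major, iii is Eb minor, and its dominant is built on Bb.
Building a dominant seventh chord on Bb gives Bb-D-F-Ab.
With the 65 figure the chord is in first inversion; from the bass D upward in close position it reads D-F-Ab-Bb.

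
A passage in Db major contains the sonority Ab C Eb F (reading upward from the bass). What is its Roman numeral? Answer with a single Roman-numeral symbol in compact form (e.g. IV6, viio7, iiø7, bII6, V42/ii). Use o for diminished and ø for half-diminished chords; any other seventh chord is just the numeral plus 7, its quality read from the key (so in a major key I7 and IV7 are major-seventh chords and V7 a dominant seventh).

Stacked in thirds the chord is F-Ab-C-Eb: a minor seventh chord on F.
F is scale degree 3 in Db major, and a minor seventh chord on that degree is written iii7.
With Ab in the bass the chord is in first inversion, so the figured bass is 65.

iii65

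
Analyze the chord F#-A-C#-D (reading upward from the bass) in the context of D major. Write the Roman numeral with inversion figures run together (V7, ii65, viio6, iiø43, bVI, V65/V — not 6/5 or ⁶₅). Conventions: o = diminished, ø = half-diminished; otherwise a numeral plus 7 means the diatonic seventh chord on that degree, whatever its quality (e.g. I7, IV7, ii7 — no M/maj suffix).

I65

Stacked in thirds the chord is D-F#-A-C#: a major seventh chord on D.
In D major, D is the tonic; the diatonic major seventh chord there is I7.
With F# in the bass the chord is in first inversion, so the figured bass is 65.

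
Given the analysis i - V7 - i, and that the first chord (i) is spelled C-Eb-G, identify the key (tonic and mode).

C minor

The chord Cm is a minor triad rooted on C; its label is i.
If C is scale degree 1 and the mode makes that degree carry a minor triad, the tonic is C and the mode is minor.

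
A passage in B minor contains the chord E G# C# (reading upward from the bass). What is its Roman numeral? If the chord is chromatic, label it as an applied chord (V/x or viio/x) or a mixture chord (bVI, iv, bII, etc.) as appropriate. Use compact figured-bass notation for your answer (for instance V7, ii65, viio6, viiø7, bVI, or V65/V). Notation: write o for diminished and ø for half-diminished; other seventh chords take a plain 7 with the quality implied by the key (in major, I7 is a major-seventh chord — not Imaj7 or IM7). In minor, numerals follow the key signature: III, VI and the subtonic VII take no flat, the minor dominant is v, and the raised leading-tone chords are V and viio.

The pitches C#-E-G# form a minor triad rooted on C#.
C# is the second degree of B minor. This is the minor supertonic, borrowed from the parallel major (the Dorian ii).
With E in the bass the chord is in first inversion, so the figured bass is 6.

ii6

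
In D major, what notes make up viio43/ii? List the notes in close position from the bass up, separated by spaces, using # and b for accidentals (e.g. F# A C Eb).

A C D# F#

The slash marks an applied leading-tone chord: viio of ii. In D major, ii is E, so the leading tone to it is D#, a half step below.
Building a fully diminished seventh chord on D# gives D#-F#-A-C.
With the 43 figure the chord is in second inversion; from the bass A upward in close position it reads A-C-D#-F#.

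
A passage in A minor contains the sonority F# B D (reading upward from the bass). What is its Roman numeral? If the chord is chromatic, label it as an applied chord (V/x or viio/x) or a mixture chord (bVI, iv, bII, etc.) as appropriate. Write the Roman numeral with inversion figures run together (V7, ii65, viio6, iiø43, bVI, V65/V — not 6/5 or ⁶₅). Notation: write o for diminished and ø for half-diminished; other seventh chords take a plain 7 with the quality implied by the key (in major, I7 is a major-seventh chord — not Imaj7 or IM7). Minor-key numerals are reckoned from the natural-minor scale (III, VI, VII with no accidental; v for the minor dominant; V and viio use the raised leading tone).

The pitches B-D-F# form a minor triad rooted on B.
B is the second degree of A minor. This is the minor supertonic, borrowed from the parallel major (the Dorian ii).
With F# in the bass the chord is in second inversion, so the figured bass is 64.

ii64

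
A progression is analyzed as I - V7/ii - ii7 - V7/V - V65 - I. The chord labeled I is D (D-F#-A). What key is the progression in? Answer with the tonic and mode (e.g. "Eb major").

The chord D is a major triad rooted on D; its label is I.
If D is scale degree 1 and the mode makes that degree carry a major triad, the tonic is D and the mode is major.

D major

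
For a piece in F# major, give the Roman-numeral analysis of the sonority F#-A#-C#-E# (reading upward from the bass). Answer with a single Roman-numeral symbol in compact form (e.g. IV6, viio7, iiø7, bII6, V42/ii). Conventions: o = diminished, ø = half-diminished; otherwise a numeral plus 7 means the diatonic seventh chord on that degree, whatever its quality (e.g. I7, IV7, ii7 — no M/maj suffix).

The pitches F#-A#-C#-E# form a major seventh chord rooted on F#.
F# is scale degree 1 in F# major, and a major seventh chord on that degree is written I7.

I7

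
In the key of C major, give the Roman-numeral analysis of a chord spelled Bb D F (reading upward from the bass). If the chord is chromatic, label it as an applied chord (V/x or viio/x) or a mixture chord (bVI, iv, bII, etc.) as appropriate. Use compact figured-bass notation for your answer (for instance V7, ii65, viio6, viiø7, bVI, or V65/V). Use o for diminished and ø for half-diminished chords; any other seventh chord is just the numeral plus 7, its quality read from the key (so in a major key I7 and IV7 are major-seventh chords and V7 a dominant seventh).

The pitches Bb-D-F form a major triad rooted on Bb.
Bb is the lowered seventh degree of C major (diatonic 7 would be B). This is a major triad on the lowered seventh degree (the subtonic), borrowed from the parallel minor.

bVII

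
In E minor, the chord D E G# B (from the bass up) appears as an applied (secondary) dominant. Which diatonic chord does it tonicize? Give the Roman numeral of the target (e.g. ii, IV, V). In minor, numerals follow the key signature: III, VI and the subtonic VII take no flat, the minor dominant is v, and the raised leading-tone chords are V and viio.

The chord is a dominant seventh chord on E.
A dominant resolves down a perfect fifth: E → A. In E minor, A is scale degree 4, i.e. iv.

iv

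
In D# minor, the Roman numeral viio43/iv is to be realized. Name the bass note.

The applied chord viio43/iv is rooted on F##: F##-A#-C#-E.
The figure 43 means second inversion — the fifth is in the bass.

C#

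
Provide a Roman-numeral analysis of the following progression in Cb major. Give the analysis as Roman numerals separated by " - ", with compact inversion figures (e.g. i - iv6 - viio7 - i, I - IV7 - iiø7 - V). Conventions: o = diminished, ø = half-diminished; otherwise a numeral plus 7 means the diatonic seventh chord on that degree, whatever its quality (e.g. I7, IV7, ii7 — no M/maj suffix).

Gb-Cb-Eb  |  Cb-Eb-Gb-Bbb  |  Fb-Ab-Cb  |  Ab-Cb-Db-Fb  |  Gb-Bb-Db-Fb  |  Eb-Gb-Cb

I64 - V7/IV - IV - ii43 - V7 - I6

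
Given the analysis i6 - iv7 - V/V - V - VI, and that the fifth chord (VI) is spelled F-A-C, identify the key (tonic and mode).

The chord F is a major triad rooted on F; its label is VI.
VI on F implies F is the submediant; that puts the tonic at A, and the uppercase numeral fits minor mode.

A minor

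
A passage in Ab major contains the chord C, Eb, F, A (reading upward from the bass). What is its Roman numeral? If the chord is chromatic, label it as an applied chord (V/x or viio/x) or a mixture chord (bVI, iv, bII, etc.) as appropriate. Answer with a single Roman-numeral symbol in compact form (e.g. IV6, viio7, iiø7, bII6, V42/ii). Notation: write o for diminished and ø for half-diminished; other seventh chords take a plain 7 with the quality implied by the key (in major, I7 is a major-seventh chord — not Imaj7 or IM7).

V43/ii

Stacked in thirds the chord is F-A-C-Eb: a dominant seventh chord on F.
F is not a diatonic chord root with this quality in Ab major, but it lies a perfect fifth above Bb (ii), so the chord functions as an applied dominant of ii.
With C in the bass the chord is in second inversion, so the figured bass is 43.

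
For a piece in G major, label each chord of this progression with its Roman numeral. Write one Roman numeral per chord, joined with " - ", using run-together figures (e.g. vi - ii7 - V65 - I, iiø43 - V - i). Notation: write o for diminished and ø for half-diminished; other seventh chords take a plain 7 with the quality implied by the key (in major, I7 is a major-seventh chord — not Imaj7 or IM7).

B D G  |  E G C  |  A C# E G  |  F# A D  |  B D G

B-D-G: major triad on G = scale degree 1 → I6.
E-G-C has root C, degree 4 in G major, so IV6.
A-C#-E-G: a dominant seventh chord on A, the applied dominant of V → V7/V.
F#-A-D has root D, degree 5 in G major, so V6.
B-D-G has root G, degree 1 in G major, so I6.

I6 - IV6 - V7/V - V6 - I6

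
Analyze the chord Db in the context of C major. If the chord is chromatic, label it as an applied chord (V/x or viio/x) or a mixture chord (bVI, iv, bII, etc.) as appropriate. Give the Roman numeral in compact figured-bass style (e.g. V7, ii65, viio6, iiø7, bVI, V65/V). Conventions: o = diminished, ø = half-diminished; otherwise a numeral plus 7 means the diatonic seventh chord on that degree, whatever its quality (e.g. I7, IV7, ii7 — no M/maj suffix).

The pitches Db-F-Ab form a major triad rooted on Db.
Db is the lowered second degree of C major (diatonic 2 would be D). This is the Neapolitan chord — a major triad on the lowered second degree.

bII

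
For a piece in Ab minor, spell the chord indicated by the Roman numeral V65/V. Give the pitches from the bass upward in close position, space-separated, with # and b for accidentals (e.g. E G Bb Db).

V65/V is a secondary dominant — the dominant seventh of V. V in Ab minor is Eb, so the applied chord's root is Bb, a perfect fifth above.
Building a dominant seventh chord on Bb gives Bb-D-F-Ab.
The figured bass 65 indicates first inversion, placing the third (D) in the bass: D-F-Ab-Bb.

D F Ab Bb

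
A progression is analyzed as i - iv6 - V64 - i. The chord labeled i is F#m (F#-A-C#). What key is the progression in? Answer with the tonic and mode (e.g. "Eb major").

The chord F#m is a minor triad rooted on F#; its label is i.
If F# is scale degree 1 and the mode makes that degree carry a minor triad, the tonic is F# and the mode is minor.

F# minor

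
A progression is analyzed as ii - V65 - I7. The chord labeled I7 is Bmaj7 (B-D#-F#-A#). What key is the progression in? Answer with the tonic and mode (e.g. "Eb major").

I7 is given as B-D#-F#-A# — a major seventh chord with root B.
If B is scale degree 1 and the mode makes that degree carry a major seventh chord, the tonic is B and the mode is major.

B major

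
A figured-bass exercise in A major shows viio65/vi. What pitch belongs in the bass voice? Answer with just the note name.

The applied chord viio65/vi is rooted on E#: E#-G#-B-D.
The figure 65 means first inversion — the third is in the bass.

G#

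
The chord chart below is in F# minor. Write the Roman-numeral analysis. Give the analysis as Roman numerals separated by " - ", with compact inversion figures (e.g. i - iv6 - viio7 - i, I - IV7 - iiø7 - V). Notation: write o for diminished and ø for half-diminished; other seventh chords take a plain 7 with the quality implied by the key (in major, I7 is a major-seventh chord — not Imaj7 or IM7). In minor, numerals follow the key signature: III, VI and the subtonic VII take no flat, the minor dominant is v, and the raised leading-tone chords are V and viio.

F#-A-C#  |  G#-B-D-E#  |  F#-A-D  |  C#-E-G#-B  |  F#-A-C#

i - viio65 - VI6 - v7 - i

F#-A-C#: root F# is the tonic; minor triad there is i.
G#-B-D-E#: root E# is the leading tone; fully diminished seventh chord there is viio65.
F#-A-D: major triad on D = scale degree 6 → VI6.
C#-E-G#-B: minor seventh chord on C# = scale degree 5 → v7.
F#-A-C#: root F# is the tonic; minor triad there is i.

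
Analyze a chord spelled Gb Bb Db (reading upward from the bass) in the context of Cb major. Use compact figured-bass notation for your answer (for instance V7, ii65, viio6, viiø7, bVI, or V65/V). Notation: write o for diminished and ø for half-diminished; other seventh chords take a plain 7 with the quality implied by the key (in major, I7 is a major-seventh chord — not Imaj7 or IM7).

Stacked in thirds the chord is Gb-Bb-Db: a major triad on Gb.
In Cb major, Gb is the dominant; the diatonic major triad there is V.

V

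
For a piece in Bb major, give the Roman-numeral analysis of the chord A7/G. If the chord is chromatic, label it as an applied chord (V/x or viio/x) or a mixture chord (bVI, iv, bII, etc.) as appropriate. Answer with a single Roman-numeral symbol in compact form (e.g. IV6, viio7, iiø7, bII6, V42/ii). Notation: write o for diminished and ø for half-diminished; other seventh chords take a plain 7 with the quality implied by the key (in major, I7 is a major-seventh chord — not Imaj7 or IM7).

Stacked in thirds the chord is A-C#-E-G: a dominant seventh chord on A.
A is not a diatonic chord root with this quality in Bb major, but it lies a perfect fifth above D (iii), so the chord functions as an applied dominant of iii.
With G in the bass the chord is in third inversion, so the figured bass is 42.

V42/iii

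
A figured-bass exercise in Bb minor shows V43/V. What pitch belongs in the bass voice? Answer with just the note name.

The applied chord V43/V is rooted on C: C-E-G-Bb.
The figure 43 means second inversion — the fifth is in the bass.

G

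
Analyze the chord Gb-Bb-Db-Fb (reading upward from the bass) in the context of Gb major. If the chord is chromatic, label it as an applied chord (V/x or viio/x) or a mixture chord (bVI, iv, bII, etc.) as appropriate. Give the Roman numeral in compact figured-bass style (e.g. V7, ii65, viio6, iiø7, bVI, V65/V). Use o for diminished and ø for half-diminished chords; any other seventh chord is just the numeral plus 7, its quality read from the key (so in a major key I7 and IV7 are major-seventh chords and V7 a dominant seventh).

V7/IV

The pitches Gb-Bb-Db-Fb form a dominant seventh chord rooted on Gb.
Gb is not a diatonic chord root with this quality in Gb major, but it lies a perfect fifth above Cb (IV), so the chord functions as an applied dominant of IV.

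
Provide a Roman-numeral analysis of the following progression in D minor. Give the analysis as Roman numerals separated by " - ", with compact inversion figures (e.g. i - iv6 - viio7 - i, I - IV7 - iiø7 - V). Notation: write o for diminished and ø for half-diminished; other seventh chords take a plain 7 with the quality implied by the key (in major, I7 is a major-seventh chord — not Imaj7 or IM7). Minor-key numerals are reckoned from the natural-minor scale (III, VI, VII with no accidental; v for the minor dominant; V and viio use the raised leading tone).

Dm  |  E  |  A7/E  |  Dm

i - V/V - V43 - i

Dm has root D, degree 1 in D minor, so i.
E: a major triad on E, the applied dominant of V → V/V.
A7/E has root A, degree 5 in D minor, so V43.
Dm has root D, degree 1 in D minor, so i.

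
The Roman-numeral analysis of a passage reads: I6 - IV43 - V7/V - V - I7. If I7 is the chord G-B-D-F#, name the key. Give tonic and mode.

G major

I7 is given as G-B-D-F# — a major seventh chord with root G.
If G is scale degree 1 and the mode makes that degree carry a major seventh chord, the tonic is G and the mode is major.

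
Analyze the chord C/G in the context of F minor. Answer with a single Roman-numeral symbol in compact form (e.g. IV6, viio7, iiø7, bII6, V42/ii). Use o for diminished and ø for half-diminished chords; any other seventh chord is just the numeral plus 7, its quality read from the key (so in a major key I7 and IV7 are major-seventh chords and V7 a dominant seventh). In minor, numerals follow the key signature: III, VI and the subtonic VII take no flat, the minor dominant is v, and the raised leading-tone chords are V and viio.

Stacked in thirds the chord is C-E-G: a major triad on C.
C is scale degree 5 in F minor, and a major triad on that degree is written V.
With G in the bass the chord is in second inversion, so the figured bass is 64.

V64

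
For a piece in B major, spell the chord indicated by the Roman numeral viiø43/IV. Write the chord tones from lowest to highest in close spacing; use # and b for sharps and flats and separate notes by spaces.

A C# D# F#

viiø43/IV is a secondary leading-tone chord. The target IV is E in B major; the applied chord is rooted a semitone below, on D#.
Building a half-diminished seventh chord on D# gives D#-F#-A-C#.
With the 43 figure the chord is in second inversion; from the bass A upward in close position it reads A-C#-D#-F#.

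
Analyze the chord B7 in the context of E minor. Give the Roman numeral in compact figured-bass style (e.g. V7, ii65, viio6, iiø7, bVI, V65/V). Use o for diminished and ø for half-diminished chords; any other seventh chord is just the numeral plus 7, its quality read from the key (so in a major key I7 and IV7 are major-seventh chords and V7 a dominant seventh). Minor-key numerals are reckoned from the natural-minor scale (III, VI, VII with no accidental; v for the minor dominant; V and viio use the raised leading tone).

The pitches B-D#-F#-A form a dominant seventh chord rooted on B.
B is scale degree 5 in E minor, and a dominant seventh chord on that degree is written V7.

V7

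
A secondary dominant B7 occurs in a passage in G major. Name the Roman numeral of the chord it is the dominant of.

The chord is a dominant seventh chord on B.
A dominant resolves down a perfect fifth: B → E. In G major, E is scale degree 6, i.e. vi.

vi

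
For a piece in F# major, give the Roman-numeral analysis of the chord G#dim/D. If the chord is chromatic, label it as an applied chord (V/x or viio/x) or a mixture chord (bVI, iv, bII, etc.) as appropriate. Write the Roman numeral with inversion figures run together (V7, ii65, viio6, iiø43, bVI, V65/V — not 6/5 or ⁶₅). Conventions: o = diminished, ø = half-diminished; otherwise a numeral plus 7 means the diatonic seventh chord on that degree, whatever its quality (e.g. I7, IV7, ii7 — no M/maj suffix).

Stacked in thirds the chord is G#-B-D: a diminished triad on G#.
G# is the second degree of F# major. This is the diminished supertonic triad, borrowed from the parallel minor.
With D in the bass the chord is in second inversion, so the figured bass is 64.

iio64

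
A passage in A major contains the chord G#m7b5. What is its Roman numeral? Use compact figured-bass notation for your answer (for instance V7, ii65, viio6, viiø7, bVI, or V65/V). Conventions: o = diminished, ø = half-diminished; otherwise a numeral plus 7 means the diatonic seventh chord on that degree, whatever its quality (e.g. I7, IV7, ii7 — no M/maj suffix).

viiø7

The pitches G#-B-D-F# form a half-diminished seventh chord rooted on G#.
G# is scale degree 7 in A major, and a half-diminished seventh chord on that degree is written viiø7.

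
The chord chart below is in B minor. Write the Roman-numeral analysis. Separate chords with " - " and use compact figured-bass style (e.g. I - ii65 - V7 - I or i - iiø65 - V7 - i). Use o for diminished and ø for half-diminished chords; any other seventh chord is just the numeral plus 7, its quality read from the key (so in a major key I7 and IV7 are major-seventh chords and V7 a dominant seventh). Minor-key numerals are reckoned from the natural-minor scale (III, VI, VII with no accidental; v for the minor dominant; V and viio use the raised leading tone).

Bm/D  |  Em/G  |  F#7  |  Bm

Bm/D: minor triad on B = scale degree 1 → i6.
Em/G has root E, degree 4 in B minor, so iv6.
F#7 has root F#, degree 5 in B minor, so V7.
Bm: root B is the tonic; minor triad there is i.

i6 - iv6 - V7 - i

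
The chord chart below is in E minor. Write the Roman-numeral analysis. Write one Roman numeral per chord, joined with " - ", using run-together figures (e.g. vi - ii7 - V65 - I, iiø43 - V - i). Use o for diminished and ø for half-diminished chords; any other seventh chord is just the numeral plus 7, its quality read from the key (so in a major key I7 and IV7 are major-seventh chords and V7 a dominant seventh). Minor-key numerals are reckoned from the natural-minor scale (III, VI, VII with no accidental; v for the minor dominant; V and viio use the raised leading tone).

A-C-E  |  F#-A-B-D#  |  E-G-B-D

A-C-E: minor triad on A = scale degree 4 → iv.
F#-A-B-D#: root B is the dominant; dominant seventh chord there is V43.
E-G-B-D has root E, degree 1 in E minor, so i7.

iv - V43 - i7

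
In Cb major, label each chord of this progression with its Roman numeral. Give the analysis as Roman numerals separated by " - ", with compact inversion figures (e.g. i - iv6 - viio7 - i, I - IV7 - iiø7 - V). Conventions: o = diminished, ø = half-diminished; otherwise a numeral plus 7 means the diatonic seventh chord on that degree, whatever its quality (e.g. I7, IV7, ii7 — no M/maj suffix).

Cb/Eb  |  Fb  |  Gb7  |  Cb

Cb/Eb has root Cb, degree 1 in Cb major, so I6.
Fb: major triad on Fb = scale degree 4 → IV.
Gb7: root Gb is the dominant; dominant seventh chord there is V7.
Cb: root Cb is the tonic; major triad there is I.

I6 - IV - V7 - I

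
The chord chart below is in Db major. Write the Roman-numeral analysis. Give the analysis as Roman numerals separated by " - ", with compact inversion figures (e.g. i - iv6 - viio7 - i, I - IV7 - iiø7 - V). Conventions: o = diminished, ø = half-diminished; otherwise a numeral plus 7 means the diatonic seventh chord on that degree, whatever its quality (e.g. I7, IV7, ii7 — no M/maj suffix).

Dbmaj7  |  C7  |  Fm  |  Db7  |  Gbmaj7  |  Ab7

I7 - V7/iii - iii - V7/IV - IV7 - V7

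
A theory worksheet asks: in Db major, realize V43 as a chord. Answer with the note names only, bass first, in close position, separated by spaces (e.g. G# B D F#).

The numeral's case and figure indicate a dominant seventh chord. In Db major its root, the fifth degree, is Ab.
That chord is spelled Ab-C-Eb-Gb.
The figured bass 43 indicates second inversion, placing the fifth (Eb) in the bass: Eb-Gb-Ab-C.

Eb Gb Ab C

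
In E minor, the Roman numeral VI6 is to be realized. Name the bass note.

VI in E minor has root C; the chord is C-E-G.
The figure 6 means first inversion — the third is in the bass.

E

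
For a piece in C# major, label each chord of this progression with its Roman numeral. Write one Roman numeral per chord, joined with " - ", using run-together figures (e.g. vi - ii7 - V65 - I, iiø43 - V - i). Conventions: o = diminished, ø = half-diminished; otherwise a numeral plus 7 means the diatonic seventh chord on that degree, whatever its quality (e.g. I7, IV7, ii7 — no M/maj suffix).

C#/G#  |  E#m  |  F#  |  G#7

C#/G#: major triad on C# = scale degree 1 → I64.
E#m has root E#, degree 3 in C# major, so iii.
F#: root F# is the subdominant; major triad there is IV.
G#7: root G# is the dominant; dominant seventh chord there is V7.

I64 - iii - IV - V7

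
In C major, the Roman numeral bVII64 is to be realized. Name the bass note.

F

bVII in C major has root Bb; the chord is Bb-D-F.
The figure 64 means second inversion — the fifth is in the bass.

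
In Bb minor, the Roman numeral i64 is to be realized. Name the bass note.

i in Bb minor has root Bb; the chord is Bb-Db-F.
The figure 64 means second inversion — the fifth is in the bass.

F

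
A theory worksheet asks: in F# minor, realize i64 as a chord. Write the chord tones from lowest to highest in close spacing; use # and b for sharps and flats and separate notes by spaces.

C# F# A

In F# minor, the first degree is F#, and the diatonic chord built there is a minor triad.
Stacking thirds from F# gives F#-A-C#.
The figured bass 64 indicates second inversion, placing the fifth (C#) in the bass: C#-F#-A.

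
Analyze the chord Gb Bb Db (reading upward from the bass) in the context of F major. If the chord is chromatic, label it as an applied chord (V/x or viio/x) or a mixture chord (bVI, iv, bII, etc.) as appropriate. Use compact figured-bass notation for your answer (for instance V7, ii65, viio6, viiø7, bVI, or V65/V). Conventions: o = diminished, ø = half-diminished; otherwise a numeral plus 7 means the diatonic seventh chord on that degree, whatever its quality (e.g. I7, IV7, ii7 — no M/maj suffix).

The pitches Gb-Bb-Db form a major triad rooted on Gb.
Gb is the lowered second degree of F major (diatonic 2 would be G). This is the Neapolitan chord — a major triad on the lowered second degree.

bII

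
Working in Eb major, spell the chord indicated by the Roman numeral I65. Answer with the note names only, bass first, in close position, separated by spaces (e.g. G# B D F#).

The numeral's case and figure indicate a major seventh chord. In Eb major its root, the first degree, is Eb.
Stacking thirds from Eb gives Eb-G-Bb-D.
The figured bass 65 indicates first inversion, placing the third (G) in the bass: G-Bb-D-Eb.

G Bb D Eb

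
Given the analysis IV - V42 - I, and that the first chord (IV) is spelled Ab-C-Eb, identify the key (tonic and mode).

Eb major

IV is given as Ab-C-Eb — a major triad with root Ab.
IV on Ab implies Ab is the subdominant; that puts the tonic at Eb, and the uppercase numeral fits major mode.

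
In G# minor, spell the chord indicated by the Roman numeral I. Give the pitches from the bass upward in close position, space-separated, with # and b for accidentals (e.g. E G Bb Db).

G# B# D#

I is the major tonic (Picardy third), borrowed from the parallel major. In G# minor that root is G#.
So the chord is G#-B#-D#.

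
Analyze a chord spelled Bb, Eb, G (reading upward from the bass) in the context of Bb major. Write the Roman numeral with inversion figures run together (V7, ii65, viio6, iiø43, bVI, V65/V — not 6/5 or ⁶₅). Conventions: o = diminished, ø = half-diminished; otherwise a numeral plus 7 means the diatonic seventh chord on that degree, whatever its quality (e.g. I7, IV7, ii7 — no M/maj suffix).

The pitches Eb-G-Bb form a major triad rooted on Eb.
Eb is scale degree 4 in Bb major, and a major triad on that degree is written IV.
With Bb in the bass the chord is in second inversion, so the figured bass is 64.

IV64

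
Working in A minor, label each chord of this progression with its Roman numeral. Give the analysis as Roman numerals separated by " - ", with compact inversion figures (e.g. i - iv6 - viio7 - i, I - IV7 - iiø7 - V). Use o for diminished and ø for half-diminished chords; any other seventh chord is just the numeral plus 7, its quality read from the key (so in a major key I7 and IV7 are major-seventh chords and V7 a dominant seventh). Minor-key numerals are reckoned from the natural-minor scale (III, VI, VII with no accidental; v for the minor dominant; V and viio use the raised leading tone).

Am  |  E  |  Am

i - V - i

Am: minor triad on A = scale degree 1 → i.
E has root E, degree 5 in A minor, so V.
Am has root A, degree 1 in A minor, so i.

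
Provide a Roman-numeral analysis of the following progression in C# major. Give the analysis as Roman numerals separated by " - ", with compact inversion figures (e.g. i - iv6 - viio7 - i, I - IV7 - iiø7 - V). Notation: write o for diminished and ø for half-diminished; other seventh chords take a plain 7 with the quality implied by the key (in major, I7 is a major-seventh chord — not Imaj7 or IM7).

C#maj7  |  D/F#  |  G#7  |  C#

I7 - bII6 - V7 - I

C#maj7: major seventh chord on C# = scale degree 1 → I7.
D/F#: major triad on D — chromatic; D is the lowered second degree, so this is the Neapolitan sixth, bII6 (third, F#, in the bass — hence the 6).
G#7: root G# is the dominant; dominant seventh chord there is V7.
C# has root C#, degree 1 in C# major, so I.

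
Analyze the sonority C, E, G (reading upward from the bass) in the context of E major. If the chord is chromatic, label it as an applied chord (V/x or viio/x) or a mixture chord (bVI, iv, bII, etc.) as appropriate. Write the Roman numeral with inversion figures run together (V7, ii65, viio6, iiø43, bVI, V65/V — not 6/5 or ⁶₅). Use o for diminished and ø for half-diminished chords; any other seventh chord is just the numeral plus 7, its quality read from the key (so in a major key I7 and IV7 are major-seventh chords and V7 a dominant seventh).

bVI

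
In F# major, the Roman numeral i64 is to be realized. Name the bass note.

C#

i in F# major has root F#; the chord is F#-A-C#.
The figure 64 means second inversion — the fifth is in the bass.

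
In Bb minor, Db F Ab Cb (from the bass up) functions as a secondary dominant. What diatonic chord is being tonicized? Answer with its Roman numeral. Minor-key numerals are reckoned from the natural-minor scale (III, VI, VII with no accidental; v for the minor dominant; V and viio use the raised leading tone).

The chord is a dominant seventh chord on Db.
A dominant resolves down a perfect fifth: Db → Gb. In Bb minor, Gb is scale degree 6, i.e. VI.

VI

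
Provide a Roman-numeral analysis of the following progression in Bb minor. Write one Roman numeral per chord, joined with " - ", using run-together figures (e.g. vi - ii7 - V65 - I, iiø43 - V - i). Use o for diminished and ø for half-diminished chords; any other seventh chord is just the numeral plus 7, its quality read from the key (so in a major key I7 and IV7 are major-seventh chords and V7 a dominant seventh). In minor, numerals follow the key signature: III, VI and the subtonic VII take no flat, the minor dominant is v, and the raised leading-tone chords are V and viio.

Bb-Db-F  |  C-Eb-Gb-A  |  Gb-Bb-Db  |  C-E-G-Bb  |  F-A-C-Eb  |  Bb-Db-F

i - viio65 - VI - V7/V - V7 - i

Bb-Db-F: minor triad on Bb = scale degree 1 → i.
C-Eb-Gb-A: fully diminished seventh chord on A = scale degree 7 → viio65.
Gb-Bb-Db: major triad on Gb = scale degree 6 → VI.
C-E-G-Bb is the secondary dominant of V (dominant seventh chord on C): V7/V.
F-A-C-Eb: root F is the dominant; dominant seventh chord there is V7.
Bb-Db-F: root Bb is the tonic; minor triad there is i.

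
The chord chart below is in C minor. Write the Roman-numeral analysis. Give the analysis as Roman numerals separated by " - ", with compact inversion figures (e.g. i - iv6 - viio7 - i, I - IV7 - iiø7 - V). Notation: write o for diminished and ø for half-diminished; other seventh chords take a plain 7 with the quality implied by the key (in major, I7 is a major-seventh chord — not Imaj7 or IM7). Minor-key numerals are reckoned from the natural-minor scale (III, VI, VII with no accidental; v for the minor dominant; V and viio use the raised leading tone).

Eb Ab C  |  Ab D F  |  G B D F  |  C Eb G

Eb-Ab-C: major triad on Ab = scale degree 6 → VI64.
Ab-D-F has root D, degree 2 in C minor, so iio64.
G-B-D-F: dominant seventh chord on G = scale degree 5 → V7.
C-Eb-G has root C, degree 1 in C minor, so i.

VI64 - iio64 - V7 - i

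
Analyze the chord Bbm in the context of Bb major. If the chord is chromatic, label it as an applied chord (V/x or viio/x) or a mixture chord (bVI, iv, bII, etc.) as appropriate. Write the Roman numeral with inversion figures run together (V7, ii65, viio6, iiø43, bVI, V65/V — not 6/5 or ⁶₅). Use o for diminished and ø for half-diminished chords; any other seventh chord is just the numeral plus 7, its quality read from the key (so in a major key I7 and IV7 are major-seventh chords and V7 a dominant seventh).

Stacked in thirds the chord is Bb-Db-F: a minor triad on Bb.
Bb is the first degree of Bb major. This is the minor tonic, borrowed from the parallel minor.

i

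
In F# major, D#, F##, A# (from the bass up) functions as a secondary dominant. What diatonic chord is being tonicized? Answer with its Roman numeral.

The chord is a major triad on D#.
A dominant resolves down a perfect fifth: D# → G#. In F# major, G# is scale degree 2, i.e. ii.

ii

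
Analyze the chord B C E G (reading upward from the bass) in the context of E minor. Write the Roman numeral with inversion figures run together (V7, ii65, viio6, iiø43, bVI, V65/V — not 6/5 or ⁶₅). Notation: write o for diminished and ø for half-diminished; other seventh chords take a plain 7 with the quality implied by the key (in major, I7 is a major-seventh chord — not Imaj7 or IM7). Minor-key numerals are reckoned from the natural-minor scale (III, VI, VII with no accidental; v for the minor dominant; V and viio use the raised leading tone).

VI42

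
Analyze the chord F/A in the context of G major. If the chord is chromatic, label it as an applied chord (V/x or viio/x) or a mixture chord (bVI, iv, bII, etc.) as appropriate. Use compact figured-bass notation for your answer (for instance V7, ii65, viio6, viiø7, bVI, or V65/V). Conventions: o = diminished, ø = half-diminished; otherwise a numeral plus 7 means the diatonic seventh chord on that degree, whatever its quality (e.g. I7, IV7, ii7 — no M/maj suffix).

bVII6

Stacked in thirds the chord is F-A-C: a major triad on F.
F is the lowered seventh degree of G major (diatonic 7 would be F#). This is a major triad on the lowered seventh degree (the subtonic), borrowed from the parallel minor.
With A in the bass the chord is in first inversion, so the figured bass is 6.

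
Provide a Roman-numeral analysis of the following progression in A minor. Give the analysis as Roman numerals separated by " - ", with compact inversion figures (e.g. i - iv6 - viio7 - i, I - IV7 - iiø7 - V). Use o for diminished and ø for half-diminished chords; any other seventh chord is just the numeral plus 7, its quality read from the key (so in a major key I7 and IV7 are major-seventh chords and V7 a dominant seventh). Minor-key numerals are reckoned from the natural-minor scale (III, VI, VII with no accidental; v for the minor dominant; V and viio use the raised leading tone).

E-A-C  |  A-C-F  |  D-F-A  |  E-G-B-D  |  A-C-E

i64 - VI6 - iv - v7 - i

E-A-C has root A, degree 1 in A minor, so i64.
A-C-F: root F is the submediant; major triad there is VI6.
D-F-A: minor triad on D = scale degree 4 → iv.
E-G-B-D has root E, degree 5 in A minor, so v7.
A-C-E: root A is the tonic; minor triad there is i.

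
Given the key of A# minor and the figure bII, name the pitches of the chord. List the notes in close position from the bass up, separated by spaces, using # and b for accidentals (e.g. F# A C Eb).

Scale degree 2 in A# minor is B#; lowering it a half step gives B. bII is the Neapolitan chord — a major triad on the lowered second degree.
So the chord is B-D#-F#.

B D# F#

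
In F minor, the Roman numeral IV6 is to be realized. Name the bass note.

IV in F minor has root Bb; the chord is Bb-D-F.
The figure 6 means first inversion — the third is in the bass.

D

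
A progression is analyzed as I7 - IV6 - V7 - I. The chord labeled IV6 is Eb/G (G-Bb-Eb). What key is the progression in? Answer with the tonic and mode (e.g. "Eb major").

Bb major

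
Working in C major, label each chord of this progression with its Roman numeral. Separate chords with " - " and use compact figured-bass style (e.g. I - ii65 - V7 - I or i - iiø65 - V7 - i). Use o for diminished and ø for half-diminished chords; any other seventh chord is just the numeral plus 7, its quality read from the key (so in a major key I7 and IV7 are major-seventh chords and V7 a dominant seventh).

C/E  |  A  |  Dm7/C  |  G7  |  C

I6 - V/ii - ii42 - V7 - I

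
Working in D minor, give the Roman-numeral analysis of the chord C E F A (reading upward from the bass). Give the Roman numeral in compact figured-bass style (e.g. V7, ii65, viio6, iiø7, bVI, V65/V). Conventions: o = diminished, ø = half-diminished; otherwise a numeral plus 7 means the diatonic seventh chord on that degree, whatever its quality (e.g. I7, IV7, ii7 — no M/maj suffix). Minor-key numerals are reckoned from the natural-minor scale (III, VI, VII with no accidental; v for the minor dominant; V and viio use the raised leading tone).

III43

Stacked in thirds the chord is F-A-C-E: a major seventh chord on F.
F is scale degree 3 in D minor, and a major seventh chord on that degree is written III7.
With C in the bass the chord is in second inversion, so the figured bass is 43.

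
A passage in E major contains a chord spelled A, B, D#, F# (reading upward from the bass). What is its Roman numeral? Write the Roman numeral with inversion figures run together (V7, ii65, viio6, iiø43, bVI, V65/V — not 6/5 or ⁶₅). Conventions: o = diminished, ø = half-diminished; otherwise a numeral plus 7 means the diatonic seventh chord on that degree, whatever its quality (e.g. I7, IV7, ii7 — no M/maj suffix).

The pitches B-D#-F#-A form a dominant seventh chord rooted on B.
In E major, B is the dominant; the diatonic dominant seventh chord there is V7.
With A in the bass the chord is in third inversion, so the figured bass is 42.

V42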